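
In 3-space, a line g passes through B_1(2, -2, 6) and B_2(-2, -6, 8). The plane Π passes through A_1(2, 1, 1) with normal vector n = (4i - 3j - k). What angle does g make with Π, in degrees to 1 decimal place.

11.3

A direction vector for g is B_2 − B_1 = (-4, -4, 2).
Π: n·r = n·A_1 gives 4x - 3y - z = 4.
sin θ = |n·v| / (|n||v|) = |-6| / (√26 · √36) = 0.19612.
θ ≈ 11.3°.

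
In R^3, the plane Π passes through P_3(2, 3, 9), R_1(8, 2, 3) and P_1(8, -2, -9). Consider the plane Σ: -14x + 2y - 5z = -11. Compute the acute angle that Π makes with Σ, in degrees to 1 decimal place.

68.0

P_3R_1 = (6, -1, -6), P_3P_1 = (6, -5, -18); a normal to Π is P_3R_1 × P_3P_1 = (-12, 72, -24).
Using P_3: Π has equation -12x + 72y - 24z = -24.
cos θ = |n₁·n₂| / (|n₁||n₂|) = |432| / (√5904 · √225).
θ = arccos(0.37482) ≈ 68.0°.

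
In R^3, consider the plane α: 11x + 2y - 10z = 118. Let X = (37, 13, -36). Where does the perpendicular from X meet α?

Foot = X − λn with λ = (n·X − d)/|n|² = (793 − 118)/225 = 3.
Foot = (37, 13, -36) − 3·(11, 2, -10) = (4, 7, -6).

(4, 7, -6)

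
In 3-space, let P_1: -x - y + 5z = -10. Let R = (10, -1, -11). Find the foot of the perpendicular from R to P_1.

Foot = R − λn with λ = (n·R − d)/|n|² = (-64 − (-10))/27 = -2.
Foot = (10, -1, -11) − (-2)·(-1, -1, 5) = (8, -3, -1).

(8, -3, -1)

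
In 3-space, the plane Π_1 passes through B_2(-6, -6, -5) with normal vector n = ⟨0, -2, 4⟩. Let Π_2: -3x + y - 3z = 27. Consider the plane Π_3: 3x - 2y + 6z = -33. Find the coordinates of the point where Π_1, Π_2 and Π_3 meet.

Π_1: n·r = n·B_2 gives -2y + 4z = -8.
Solving the 3×3 linear system -2y + 4z = -8, -3x + y - 3z = 27, 3x - 2y + 6z = -33 (e.g. by elimination or Cramer's rule, determinant = -6) gives (-7, 0, -2).

(-7, 0, -2)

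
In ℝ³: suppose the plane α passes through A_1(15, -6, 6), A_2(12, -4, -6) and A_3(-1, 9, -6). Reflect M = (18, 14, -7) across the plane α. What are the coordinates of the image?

(-6, -10, -5)

A_1A_2 = (-3, 2, -12), A_1A_3 = (-16, 15, -12); a normal to α is A_1A_2 × A_1A_3 = (156, 156, -13).
Using A_1: α has equation 156x + 156y - 13z = 1326.
λ = (n·M − d)/|n|² = (5083 − 1326)/48841 = 1/13.
Reflection = M − 2λn = (18, 14, -7) − (2/13)·(156, 156, -13) = (-6, -10, -5).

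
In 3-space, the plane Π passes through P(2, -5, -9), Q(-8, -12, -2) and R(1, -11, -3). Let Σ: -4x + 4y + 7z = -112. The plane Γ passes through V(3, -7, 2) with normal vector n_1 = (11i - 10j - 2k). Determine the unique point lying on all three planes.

PQ = (-10, -7, 7), PR = (-1, -6, 6); a normal to Π is PQ × PR = (0, 53, 53).
Using P: Π has equation 53y + 53z = -742.
Γ: n_1·r = n_1·V gives 11x - 10y - 2z = 99.
Solving the 3×3 linear system 53y + 53z = -742, -4x + 4y + 7z = -112, 11x - 10y - 2z = 99 (e.g. by elimination or Cramer's rule, determinant = 3445) gives (5, -2, -12).

(5, -2, -12)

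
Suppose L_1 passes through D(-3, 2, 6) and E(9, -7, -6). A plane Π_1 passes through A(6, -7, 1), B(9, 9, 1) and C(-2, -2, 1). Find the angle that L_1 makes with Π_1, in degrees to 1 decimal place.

A direction vector for L_1 is E − D = (12, -9, -12).
AB = (3, 16, 0), AC = (-8, 5, 0); a normal to Π_1 is AB × AC = (0, 0, 143).
Using A: Π_1 has equation 143z = 143.
sin θ = |n·v| / (|n||v|) = |-1716| / (√20449 · √369) = 0.62470.
θ ≈ 38.7°.

38.7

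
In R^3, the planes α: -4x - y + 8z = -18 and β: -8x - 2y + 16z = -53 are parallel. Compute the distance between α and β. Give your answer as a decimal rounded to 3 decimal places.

0.944

Rescale β by 1/2: -4x - y + 8z = -53/2. Then distance = |-18 − (-53/2)| / √81 ≈ 0.944.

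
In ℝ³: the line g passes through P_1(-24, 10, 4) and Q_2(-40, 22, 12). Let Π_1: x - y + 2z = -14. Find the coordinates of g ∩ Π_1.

(-8, -2, -4)

A direction vector for g is Q_2 − P_1 = (-16, 12, 8).
Substitute r = (-24, 10, 4) + t(-16, 12, 8) into the plane: -26 + (-12)t = -14, so t = -1.
Intersection: (-24, 10, 4) + (-1)·(-16, 12, 8) = (-8, -2, -4).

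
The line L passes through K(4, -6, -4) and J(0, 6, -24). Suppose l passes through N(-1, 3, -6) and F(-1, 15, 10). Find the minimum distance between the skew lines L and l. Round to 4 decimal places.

A direction vector for L is J − K = (-4, 12, -20).
A direction vector for l is F − N = (0, 12, 16).
Common perpendicular direction n = (-4, 12, -20) × (0, 12, 16) = (432, 64, -48).
With w = (-1, 3, -6) − (4, -6, -4) = (-5, 9, -2), w · n = -1488.
Distance = |w · n| / |n| = |-1488| / √193024 ≈ 3.3869.

3.3869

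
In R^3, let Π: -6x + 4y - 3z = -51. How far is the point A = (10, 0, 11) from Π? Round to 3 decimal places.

5.378

n·A − d = (-6)·(10) + (4)·(0) + (-3)·(11) − (-51) = -42; |n| = √61.
Distance = |-42| / √61 = 42/√61 ≈ 5.378.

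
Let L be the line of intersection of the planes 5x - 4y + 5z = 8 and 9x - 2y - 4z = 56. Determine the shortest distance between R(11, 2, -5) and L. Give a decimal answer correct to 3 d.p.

5.914

Direction of L: (5, -4, 5) × (9, -2, -4) = (26, 65, 26).
A point on L: solving the two plane equations with x = 4 gives (4, -2, -4).
Taking (4, -2, -4) on L with direction v = (26, 65, 26): w = R − (4, -2, -4) = (7, 4, -1), and w × v = (169, -208, 351).
Distance = |w × v| / |v| = √195026 / √5577 ≈ 5.914.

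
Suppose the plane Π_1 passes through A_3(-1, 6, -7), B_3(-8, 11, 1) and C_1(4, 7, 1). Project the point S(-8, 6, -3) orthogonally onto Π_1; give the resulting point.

(-7, 9, -4)

A_3B_3 = (-7, 5, 8), A_3C_1 = (5, 1, 8); a normal to Π_1 is A_3B_3 × A_3C_1 = (32, 96, -32).
Using A_3: Π_1 has equation 32x + 96y - 32z = 768.
Foot = S − λn with λ = (n·S − d)/|n|² = (416 − 768)/11264 = -1/32.
Foot = (-8, 6, -3) − (-1/32)·(32, 96, -32) = (-7, 9, -4).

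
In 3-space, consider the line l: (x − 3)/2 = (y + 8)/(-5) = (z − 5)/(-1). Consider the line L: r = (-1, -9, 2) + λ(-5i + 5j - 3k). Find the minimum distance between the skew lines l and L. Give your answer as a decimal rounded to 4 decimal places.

l has direction (2, -5, -1) through (3, -8, 5).
Common perpendicular direction n = (2, -5, -1) × (-5, 5, -3) = (20, 11, -15).
With w = (-1, -9, 2) − (3, -8, 5) = (-4, -1, -3), w · n = -46.
Distance = |w · n| / |n| = |-46| / √746 ≈ 1.6842.

1.6842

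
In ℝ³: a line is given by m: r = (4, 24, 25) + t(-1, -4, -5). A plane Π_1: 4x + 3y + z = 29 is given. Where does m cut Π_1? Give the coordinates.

Substitute r = (4, 24, 25) + t(-1, -4, -5) into the plane: 113 + (-21)t = 29, so t = 4.
Intersection: (4, 24, 25) + 4·(-1, -4, -5) = (0, 8, 5).

(0, 8, 5)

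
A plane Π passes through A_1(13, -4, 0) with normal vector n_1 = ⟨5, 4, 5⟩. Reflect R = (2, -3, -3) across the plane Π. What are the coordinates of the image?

(12, 5, 7)

Π: n_1·r = n_1·A_1 gives 5x + 4y + 5z = 49.
λ = (n·R − d)/|n|² = (-17 − 49)/66 = -1.
Reflection = R − 2λn = (2, -3, -3) − (-2)·(5, 4, 5) = (12, 5, 7).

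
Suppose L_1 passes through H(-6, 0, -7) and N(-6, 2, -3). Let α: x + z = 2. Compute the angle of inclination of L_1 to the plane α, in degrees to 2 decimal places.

39.23

A direction vector for L_1 is N − H = (0, 2, 4).
sin θ = |n·v| / (|n||v|) = |4| / (√2 · √20) = 0.63246.
θ ≈ 39.23°.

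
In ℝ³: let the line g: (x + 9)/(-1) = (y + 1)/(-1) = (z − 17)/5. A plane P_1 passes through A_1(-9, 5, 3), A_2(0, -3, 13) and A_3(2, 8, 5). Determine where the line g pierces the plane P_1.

g has direction (-1, -1, 5) through (-9, -1, 17).
A_1A_2 = (9, -8, 10), A_1A_3 = (11, 3, 2); a normal to P_1 is A_1A_2 × A_1A_3 = (-46, 92, 115).
Using A_1: P_1 has equation -46x + 92y + 115z = 1219.
Substitute r = (-9, -1, 17) + t(-1, -1, 5) into the plane: 2277 + 529t = 1219, so t = -2.
Intersection: (-9, -1, 17) + (-2)·(-1, -1, 5) = (-7, 1, 7).

(-7, 1, 7)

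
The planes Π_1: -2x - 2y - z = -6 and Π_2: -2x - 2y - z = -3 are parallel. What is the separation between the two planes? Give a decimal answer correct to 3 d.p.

Same normal n = (-2, -2, -1) with |n| = √9; distance = |-6 − (-3)| / |n| = 3/√9 ≈ 1.000.

1.000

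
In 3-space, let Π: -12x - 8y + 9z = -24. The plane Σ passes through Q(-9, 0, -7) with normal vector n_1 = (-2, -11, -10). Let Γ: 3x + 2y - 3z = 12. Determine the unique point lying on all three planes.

(-4, 0, -8)

Σ: n_1·r = n_1·Q gives -2x - 11y - 10z = 88.
Solving the 3×3 linear system -12x - 8y + 9z = -24, -2x - 11y - 10z = 88, 3x + 2y - 3z = 12 (e.g. by elimination or Cramer's rule, determinant = -87) gives (-4, 0, -8).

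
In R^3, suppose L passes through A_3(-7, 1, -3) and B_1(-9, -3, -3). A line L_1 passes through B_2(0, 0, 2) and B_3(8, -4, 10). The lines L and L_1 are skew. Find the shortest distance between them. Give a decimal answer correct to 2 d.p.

0.75

A direction vector for L is B_1 − A_3 = (-2, -4, 0).
A direction vector for L_1 is B_3 − B_2 = (8, -4, 8).
Common perpendicular direction n = (-2, -4, 0) × (8, -4, 8) = (-32, 16, 40).
With w = (0, 0, 2) − (-7, 1, -3) = (7, -1, 5), w · n = -40.
Distance = |w · n| / |n| = |-40| / √2880 ≈ 0.75.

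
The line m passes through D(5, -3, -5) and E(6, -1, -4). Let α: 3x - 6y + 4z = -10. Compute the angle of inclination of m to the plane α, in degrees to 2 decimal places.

15.15

A direction vector for m is E − D = (1, 2, 1).
sin θ = |n·v| / (|n||v|) = |-5| / (√61 · √6) = 0.26135.
θ ≈ 15.15°.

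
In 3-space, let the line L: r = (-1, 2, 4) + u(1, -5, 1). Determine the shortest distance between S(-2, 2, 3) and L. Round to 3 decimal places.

Taking (-1, 2, 4) on L with direction v = (1, -5, 1): w = S − (-1, 2, 4) = (-1, 0, -1), and w × v = (-5, 0, 5).
Distance = |w × v| / |v| = √50 / √27 ≈ 1.361.

1.361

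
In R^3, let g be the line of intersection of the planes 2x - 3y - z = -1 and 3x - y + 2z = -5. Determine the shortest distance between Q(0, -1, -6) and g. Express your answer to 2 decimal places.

Direction of g: (2, -3, -1) × (3, -1, 2) = (-7, -7, 7).
A point on g: solving the two plane equations with x = 1 gives (1, 2, -3).
Taking (1, 2, -3) on g with direction v = (-7, -7, 7): w = Q − (1, 2, -3) = (-1, -3, -3), and w × v = (-42, 28, -14).
Distance = |w × v| / |v| = √2744 / √147 ≈ 4.32.

4.32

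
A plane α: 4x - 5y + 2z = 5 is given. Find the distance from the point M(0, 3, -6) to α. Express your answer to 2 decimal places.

4.77

n·M − d = (4)·(0) + (-5)·(3) + (2)·(-6) − 5 = -32; |n| = √45.
Distance = |-32| / √45 = 32/√45 ≈ 4.77.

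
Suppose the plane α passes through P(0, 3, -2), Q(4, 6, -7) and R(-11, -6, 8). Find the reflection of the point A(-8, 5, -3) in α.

(2, -5, -1)

PQ = (4, 3, -5), PR = (-11, -9, 10); a normal to α is PQ × PR = (-15, 15, -3).
Using P: α has equation -15x + 15y - 3z = 51.
λ = (n·A − d)/|n|² = (204 − 51)/459 = 1/3.
Reflection = A − 2λn = (-8, 5, -3) − (2/3)·(-15, 15, -3) = (2, -5, -1).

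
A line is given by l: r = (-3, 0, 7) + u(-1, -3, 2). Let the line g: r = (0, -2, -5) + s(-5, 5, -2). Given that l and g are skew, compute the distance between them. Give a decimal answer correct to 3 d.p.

10.649

Common perpendicular direction n = (-1, -3, 2) × (-5, 5, -2) = (-4, -12, -20).
With w = (0, -2, -5) − (-3, 0, 7) = (3, -2, -12), w · n = 252.
Distance = |w · n| / |n| = |252| / √560 ≈ 10.649.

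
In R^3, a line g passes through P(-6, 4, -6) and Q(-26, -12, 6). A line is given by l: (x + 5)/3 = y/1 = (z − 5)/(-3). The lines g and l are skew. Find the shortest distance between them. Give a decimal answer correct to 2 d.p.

8.54

A direction vector for g is Q − P = (-20, -16, 12).
l has direction (3, 1, -3) through (-5, 0, 5).
Common perpendicular direction n = (-20, -16, 12) × (3, 1, -3) = (36, -24, 28).
With w = (-5, 0, 5) − (-6, 4, -6) = (1, -4, 11), w · n = 440.
Distance = |w · n| / |n| = |440| / √2656 ≈ 8.54.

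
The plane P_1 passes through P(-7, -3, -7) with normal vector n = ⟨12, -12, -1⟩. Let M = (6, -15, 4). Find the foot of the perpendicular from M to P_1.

(-6, -3, 5)

P_1: n·r = n·P gives 12x - 12y - z = -41.
Foot = M − λn with λ = (n·M − d)/|n|² = (248 − (-41))/289 = 1.
Foot = (6, -15, 4) − 1·(12, -12, -1) = (-6, -3, 5).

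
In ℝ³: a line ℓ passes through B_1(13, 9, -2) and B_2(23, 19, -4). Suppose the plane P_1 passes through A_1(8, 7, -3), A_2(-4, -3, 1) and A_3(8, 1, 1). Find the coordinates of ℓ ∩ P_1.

A direction vector for ℓ is B_2 − B_1 = (10, 10, -2).
A_1A_2 = (-12, -10, 4), A_1A_3 = (0, -6, 4); a normal to P_1 is A_1A_2 × A_1A_3 = (-16, 48, 72).
Using A_1: P_1 has equation -16x + 48y + 72z = -8.
Substitute r = (13, 9, -2) + t(10, 10, -2) into the plane: 80 + 176t = -8, so t = -1/2.
Intersection: (13, 9, -2) + (-1/2)·(10, 10, -2) = (8, 4, -1).

(8, 4, -1)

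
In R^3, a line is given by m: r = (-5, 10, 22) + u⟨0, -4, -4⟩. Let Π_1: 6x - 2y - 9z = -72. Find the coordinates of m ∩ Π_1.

(-5, -6, 6)

Substitute r = (-5, 10, 22) + t(0, -4, -4) into the plane: -248 + 44t = -72, so t = 4.
Intersection: (-5, 10, 22) + 4·(0, -4, -4) = (-5, -6, 6).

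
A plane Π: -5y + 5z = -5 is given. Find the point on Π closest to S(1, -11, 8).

(1, -1, -2)

Foot = S − λn with λ = (n·S − d)/|n|² = (95 − (-5))/50 = 2.
Foot = (1, -11, 8) − 2·(0, -5, 5) = (1, -1, -2).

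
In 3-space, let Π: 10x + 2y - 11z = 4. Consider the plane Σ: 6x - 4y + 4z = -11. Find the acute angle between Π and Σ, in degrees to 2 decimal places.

cos θ = |n₁·n₂| / (|n₁||n₂|) = |8| / (√225 · √68).
θ = arccos(0.06468) ≈ 86.29°.

86.29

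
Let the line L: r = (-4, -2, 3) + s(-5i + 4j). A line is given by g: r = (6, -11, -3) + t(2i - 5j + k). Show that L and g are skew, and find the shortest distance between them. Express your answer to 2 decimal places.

Common perpendicular direction n = (-5, 4, 0) × (2, -5, 1) = (4, 5, 17).
With w = (6, -11, -3) − (-4, -2, 3) = (10, -9, -6), w · n = -107.
Since n ≠ 0 the lines are not parallel, and w · n = -107 ≠ 0 so they do not intersect; hence they are skew.
Distance = |w · n| / |n| = |-107| / √330 ≈ 5.89.

5.89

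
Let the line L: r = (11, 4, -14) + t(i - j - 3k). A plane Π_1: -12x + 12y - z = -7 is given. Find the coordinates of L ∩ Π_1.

(8, 7, -5)

Substitute r = (11, 4, -14) + t(1, -1, -3) into the plane: -70 + (-21)t = -7, so t = -3.
Intersection: (11, 4, -14) + (-3)·(1, -1, -3) = (8, 7, -5).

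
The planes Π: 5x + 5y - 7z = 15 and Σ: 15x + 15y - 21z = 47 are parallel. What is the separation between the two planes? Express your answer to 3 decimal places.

0.067

Rescale Σ by 1/3: 5x + 5y - 7z = 47/3. Then distance = |15 − (47/3)| / √99 ≈ 0.067.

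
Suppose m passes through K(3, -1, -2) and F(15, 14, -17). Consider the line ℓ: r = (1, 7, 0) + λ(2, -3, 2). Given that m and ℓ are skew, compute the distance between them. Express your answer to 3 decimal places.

6.167

A direction vector for m is F − K = (12, 15, -15).
Common perpendicular direction n = (12, 15, -15) × (2, -3, 2) = (-15, -54, -66).
With w = (1, 7, 0) − (3, -1, -2) = (-2, 8, 2), w · n = -534.
Distance = |w · n| / |n| = |-534| / √7497 ≈ 6.167.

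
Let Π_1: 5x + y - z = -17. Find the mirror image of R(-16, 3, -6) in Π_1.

(4, 7, -10)

λ = (n·R − d)/|n|² = (-71 − (-17))/27 = -2.
Reflection = R − 2λn = (-16, 3, -6) − (-4)·(5, 1, -1) = (4, 7, -10).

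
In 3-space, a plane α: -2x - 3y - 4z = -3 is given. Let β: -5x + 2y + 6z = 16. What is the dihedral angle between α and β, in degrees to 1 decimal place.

62.6

cos θ = |n₁·n₂| / (|n₁||n₂|) = |-20| / (√29 · √65).
θ = arccos(0.46065) ≈ 62.6°.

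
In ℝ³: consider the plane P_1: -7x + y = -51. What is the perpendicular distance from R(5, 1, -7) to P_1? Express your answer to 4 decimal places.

2.4042

n·R − d = (-7)·(5) + (1)·(1) + (0)·(-7) − (-51) = 17; |n| = √50.
Distance = |17| / √50 = 17/√50 ≈ 2.4042.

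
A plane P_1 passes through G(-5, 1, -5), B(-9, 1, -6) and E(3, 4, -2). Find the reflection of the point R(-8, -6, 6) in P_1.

GB = (-4, 0, -1), GE = (8, 3, 3); a normal to P_1 is GB × GE = (3, 4, -12).
Using G: P_1 has equation 3x + 4y - 12z = 49.
λ = (n·R − d)/|n|² = (-120 − 49)/169 = -1.
Reflection = R − 2λn = (-8, -6, 6) − (-2)·(3, 4, -12) = (-2, 2, -18).

(-2, 2, -18)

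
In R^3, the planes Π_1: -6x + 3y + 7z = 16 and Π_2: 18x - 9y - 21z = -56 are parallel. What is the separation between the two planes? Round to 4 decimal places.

Rescale Π_2 by 1/(-3): -6x + 3y + 7z = 56/3. Then distance = |16 − (56/3)| / √94 ≈ 0.2750.

0.2750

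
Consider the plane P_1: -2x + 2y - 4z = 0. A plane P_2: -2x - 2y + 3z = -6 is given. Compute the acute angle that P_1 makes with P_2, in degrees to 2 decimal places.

53.55

cos θ = |n₁·n₂| / (|n₁||n₂|) = |-12| / (√24 · √17).
θ = arccos(0.59409) ≈ 53.55°.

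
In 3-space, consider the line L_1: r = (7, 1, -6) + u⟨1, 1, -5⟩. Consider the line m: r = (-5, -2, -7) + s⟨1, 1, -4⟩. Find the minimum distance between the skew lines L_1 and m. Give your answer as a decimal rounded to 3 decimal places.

Common perpendicular direction n = (1, 1, -5) × (1, 1, -4) = (1, -1, 0).
With w = (-5, -2, -7) − (7, 1, -6) = (-12, -3, -1), w · n = -9.
Distance = |w · n| / |n| = |-9| / √2 ≈ 6.364.

6.364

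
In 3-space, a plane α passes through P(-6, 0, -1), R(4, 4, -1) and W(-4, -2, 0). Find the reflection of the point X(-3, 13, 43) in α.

PR = (10, 4, 0), PW = (2, -2, 1); a normal to α is PR × PW = (4, -10, -28).
Using P: α has equation 4x - 10y - 28z = 4.
λ = (n·X − d)/|n|² = (-1346 − 4)/900 = -3/2.
Reflection = X − 2λn = (-3, 13, 43) − (-3)·(4, -10, -28) = (9, -17, -41).

(9, -17, -41)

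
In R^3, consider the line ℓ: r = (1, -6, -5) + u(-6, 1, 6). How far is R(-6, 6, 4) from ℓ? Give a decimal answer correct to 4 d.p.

Taking (1, -6, -5) on ℓ with direction v = (-6, 1, 6): w = R − (1, -6, -5) = (-7, 12, 9), and w × v = (63, -12, 65).
Distance = |w × v| / |v| = √8338 / √73 ≈ 10.6873.

10.6873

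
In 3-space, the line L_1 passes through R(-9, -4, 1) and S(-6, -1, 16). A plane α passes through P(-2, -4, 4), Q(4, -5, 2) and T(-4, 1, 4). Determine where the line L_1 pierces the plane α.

(-8, -3, 6)

A direction vector for L_1 is S − R = (3, 3, 15).
PQ = (6, -1, -2), PT = (-2, 5, 0); a normal to α is PQ × PT = (10, 4, 28).
Using P: α has equation 10x + 4y + 28z = 76.
Substitute r = (-9, -4, 1) + t(3, 3, 15) into the plane: -78 + 462t = 76, so t = 1/3.
Intersection: (-9, -4, 1) + (1/3)·(3, 3, 15) = (-8, -3, 6).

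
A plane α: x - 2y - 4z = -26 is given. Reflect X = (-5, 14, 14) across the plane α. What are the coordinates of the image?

(1, 2, -10)

λ = (n·X − d)/|n|² = (-89 − (-26))/21 = -3.
Reflection = X − 2λn = (-5, 14, 14) − (-6)·(1, -2, -4) = (1, 2, -10).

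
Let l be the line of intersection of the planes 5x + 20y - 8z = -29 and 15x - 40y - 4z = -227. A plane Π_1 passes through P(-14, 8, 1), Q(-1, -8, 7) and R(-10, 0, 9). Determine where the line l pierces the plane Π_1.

Direction of l: (5, 20, -8) × (15, -40, -4) = (-400, -100, -500).
A point on l: solving the two plane equations with x = -13 gives (-13, 1, -2).
PQ = (13, -16, 6), PR = (4, -8, 8); a normal to Π_1 is PQ × PR = (-80, -80, -40).
Using P: Π_1 has equation -80x - 80y - 40z = 440.
Substitute r = (-13, 1, -2) + t(-400, -100, -500) into the plane: 1040 + 60000t = 440, so t = -1/100.
Intersection: (-13, 1, -2) + (-1/100)·(-400, -100, -500) = (-9, 2, 3).

(-9, 2, 3)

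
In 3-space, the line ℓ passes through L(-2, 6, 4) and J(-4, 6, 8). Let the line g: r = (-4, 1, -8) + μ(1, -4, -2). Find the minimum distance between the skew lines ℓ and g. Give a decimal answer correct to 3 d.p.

A direction vector for ℓ is J − L = (-2, 0, 4).
Common perpendicular direction n = (-2, 0, 4) × (1, -4, -2) = (16, 0, 8).
With w = (-4, 1, -8) − (-2, 6, 4) = (-2, -5, -12), w · n = -128.
Distance = |w · n| / |n| = |-128| / √320 ≈ 7.155.

7.155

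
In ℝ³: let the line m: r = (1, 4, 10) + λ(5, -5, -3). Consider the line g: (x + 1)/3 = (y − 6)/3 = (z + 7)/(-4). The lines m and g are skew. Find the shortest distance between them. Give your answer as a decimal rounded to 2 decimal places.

g has direction (3, 3, -4) through (-1, 6, -7).
Common perpendicular direction n = (5, -5, -3) × (3, 3, -4) = (29, 11, 30).
With w = (-1, 6, -7) − (1, 4, 10) = (-2, 2, -17), w · n = -546.
Distance = |w · n| / |n| = |-546| / √1862 ≈ 12.65.

12.65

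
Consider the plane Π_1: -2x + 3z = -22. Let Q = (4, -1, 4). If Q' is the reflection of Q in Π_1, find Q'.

(12, -1, -8)

λ = (n·Q − d)/|n|² = (4 − (-22))/13 = 2.
Reflection = Q − 2λn = (4, -1, 4) − 4·(-2, 0, 3) = (12, -1, -8).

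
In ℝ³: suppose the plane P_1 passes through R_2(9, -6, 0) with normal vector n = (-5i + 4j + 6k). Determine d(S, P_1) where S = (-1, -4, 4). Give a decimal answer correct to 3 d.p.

P_1: n·r = n·R_2 gives -5x + 4y + 6z = -69.
n·S − d = (-5)·(-1) + (4)·(-4) + (6)·(4) − (-69) = 82; |n| = √77.
Distance = |82| / √77 = 82/√77 ≈ 9.345.

9.345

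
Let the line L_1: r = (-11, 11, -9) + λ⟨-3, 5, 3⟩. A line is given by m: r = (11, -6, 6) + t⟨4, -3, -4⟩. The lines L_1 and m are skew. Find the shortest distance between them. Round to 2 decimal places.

26.16

Common perpendicular direction n = (-3, 5, 3) × (4, -3, -4) = (-11, 0, -11).
With w = (11, -6, 6) − (-11, 11, -9) = (22, -17, 15), w · n = -407.
Distance = |w · n| / |n| = |-407| / √242 ≈ 26.16.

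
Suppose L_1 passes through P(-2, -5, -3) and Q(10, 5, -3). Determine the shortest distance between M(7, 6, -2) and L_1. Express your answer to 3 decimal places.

2.869

A direction vector for L_1 is Q − P = (12, 10, 0).
Taking (-2, -5, -3) on L_1 with direction v = (12, 10, 0): w = M − (-2, -5, -3) = (9, 11, 1), and w × v = (-10, 12, -42).
Distance = |w × v| / |v| = √2008 / √244 ≈ 2.869.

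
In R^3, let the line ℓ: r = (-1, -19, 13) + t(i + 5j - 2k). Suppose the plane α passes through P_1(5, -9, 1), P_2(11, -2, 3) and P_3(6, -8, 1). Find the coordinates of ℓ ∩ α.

(1, -9, 9)

P_1P_2 = (6, 7, 2), P_1P_3 = (1, 1, 0); a normal to α is P_1P_2 × P_1P_3 = (-2, 2, -1).
Using P_1: α has equation -2x + 2y - z = -29.
Substitute r = (-1, -19, 13) + t(1, 5, -2) into the plane: -49 + 10t = -29, so t = 2.
Intersection: (-1, -19, 13) + 2·(1, 5, -2) = (1, -9, 9).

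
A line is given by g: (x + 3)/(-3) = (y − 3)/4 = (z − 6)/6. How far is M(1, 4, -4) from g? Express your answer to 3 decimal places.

g has direction (-3, 4, 6) through (-3, 3, 6).
Taking (-3, 3, 6) on g with direction v = (-3, 4, 6): w = M − (-3, 3, 6) = (4, 1, -10), and w × v = (46, 6, 19).
Distance = |w × v| / |v| = √2513 / √61 ≈ 6.418.

6.418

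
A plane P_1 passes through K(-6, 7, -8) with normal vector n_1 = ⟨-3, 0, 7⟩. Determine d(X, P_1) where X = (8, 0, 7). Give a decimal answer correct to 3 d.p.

P_1: n_1·r = n_1·K gives -3x + 7z = -38.
n·X − d = (-3)·(8) + (0)·(0) + (7)·(7) − (-38) = 63; |n| = √58.
Distance = |63| / √58 = 63/√58 ≈ 8.272.

8.272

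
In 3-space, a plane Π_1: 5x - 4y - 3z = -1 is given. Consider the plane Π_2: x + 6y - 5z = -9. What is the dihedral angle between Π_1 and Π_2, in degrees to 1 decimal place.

cos θ = |n₁·n₂| / (|n₁||n₂|) = |-4| / (√50 · √62).
θ = arccos(0.07184) ≈ 85.9°.

85.9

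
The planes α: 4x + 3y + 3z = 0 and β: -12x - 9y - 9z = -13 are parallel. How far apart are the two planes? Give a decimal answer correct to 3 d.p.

0.743

Rescale β by 1/(-3): 4x + 3y + 3z = 13/3. Then distance = |0 − (13/3)| / √34 ≈ 0.743.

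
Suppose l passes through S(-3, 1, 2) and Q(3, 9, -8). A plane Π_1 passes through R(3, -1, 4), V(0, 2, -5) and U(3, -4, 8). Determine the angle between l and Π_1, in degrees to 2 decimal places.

16.26

A direction vector for l is Q − S = (6, 8, -10).
RV = (-3, 3, -9), RU = (0, -3, 4); a normal to Π_1 is RV × RU = (-15, 12, 9).
Using R: Π_1 has equation -15x + 12y + 9z = -21.
sin θ = |n·v| / (|n||v|) = |-84| / (√450 · √200) = 0.28000.
θ ≈ 16.26°.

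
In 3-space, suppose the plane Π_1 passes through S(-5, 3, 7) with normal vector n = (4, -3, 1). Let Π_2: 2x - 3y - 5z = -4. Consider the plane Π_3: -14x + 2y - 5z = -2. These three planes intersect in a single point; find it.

Π_1: n·r = n·S gives 4x - 3y + z = -22.
Solving the 3×3 linear system 4x - 3y + z = -22, 2x - 3y - 5z = -4, -14x + 2y - 5z = -2 (e.g. by elimination or Cramer's rule, determinant = -178) gives (3, 10, -4).

(3, 10, -4)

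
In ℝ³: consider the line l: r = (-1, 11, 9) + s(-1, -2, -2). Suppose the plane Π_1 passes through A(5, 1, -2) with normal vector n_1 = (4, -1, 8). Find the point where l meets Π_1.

(-4, 5, 3)

Π_1: n_1·r = n_1·A gives 4x - y + 8z = 3.
Substitute r = (-1, 11, 9) + t(-1, -2, -2) into the plane: 57 + (-18)t = 3, so t = 3.
Intersection: (-1, 11, 9) + 3·(-1, -2, -2) = (-4, 5, 3).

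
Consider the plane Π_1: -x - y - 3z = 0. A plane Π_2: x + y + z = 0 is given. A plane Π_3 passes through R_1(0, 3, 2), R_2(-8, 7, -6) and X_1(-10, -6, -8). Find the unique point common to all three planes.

(-2, 2, 0)

R_1R_2 = (-8, 4, -8), R_1X_1 = (-10, -9, -10); a normal to Π_3 is R_1R_2 × R_1X_1 = (-112, 0, 112).
Using R_1: Π_3 has equation -112x + 112z = 224.
Solving the 3×3 linear system -x - y - 3z = 0, x + y + z = 0, -112x + 112z = 224 (e.g. by elimination or Cramer's rule, determinant = -224) gives (-2, 2, 0).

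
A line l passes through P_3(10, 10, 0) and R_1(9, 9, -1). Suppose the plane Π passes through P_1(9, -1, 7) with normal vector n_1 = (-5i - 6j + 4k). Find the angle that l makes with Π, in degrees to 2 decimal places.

27.42

A direction vector for l is R_1 − P_3 = (-1, -1, -1).
Π: n_1·r = n_1·P_1 gives -5x - 6y + 4z = -11.
sin θ = |n·v| / (|n||v|) = |7| / (√77 · √3) = 0.46057.
θ ≈ 27.42°.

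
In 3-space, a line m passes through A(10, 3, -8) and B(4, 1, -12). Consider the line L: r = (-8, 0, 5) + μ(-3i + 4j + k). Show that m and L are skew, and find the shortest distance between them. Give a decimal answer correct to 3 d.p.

A direction vector for m is B − A = (-6, -2, -4).
Common perpendicular direction n = (-6, -2, -4) × (-3, 4, 1) = (14, 18, -30).
With w = (-8, 0, 5) − (10, 3, -8) = (-18, -3, 13), w · n = -696.
Since n ≠ 0 the lines are not parallel, and w · n = -696 ≠ 0 so they do not intersect; hence they are skew.
Distance = |w · n| / |n| = |-696| / √1420 ≈ 18.470.

18.470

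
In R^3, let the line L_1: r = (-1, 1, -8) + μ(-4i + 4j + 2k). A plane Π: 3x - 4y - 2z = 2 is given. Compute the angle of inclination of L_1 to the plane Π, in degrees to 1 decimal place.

82.0

sin θ = |n·v| / (|n||v|) = |-32| / (√29 · √36) = 0.99038.
θ ≈ 82.0°.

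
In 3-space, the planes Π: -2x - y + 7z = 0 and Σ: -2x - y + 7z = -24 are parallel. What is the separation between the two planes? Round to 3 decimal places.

Same normal n = (-2, -1, 7) with |n| = √54; distance = |0 − (-24)| / |n| = 24/√54 ≈ 3.266.

3.266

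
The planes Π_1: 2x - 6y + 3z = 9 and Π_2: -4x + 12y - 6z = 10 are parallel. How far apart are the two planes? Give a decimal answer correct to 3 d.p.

2.000

Rescale Π_2 by 1/(-2): 2x - 6y + 3z = -5. Then distance = |9 − (-5)| / √49 ≈ 2.000.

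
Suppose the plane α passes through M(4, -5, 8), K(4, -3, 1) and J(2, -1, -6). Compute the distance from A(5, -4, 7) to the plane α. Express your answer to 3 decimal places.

0.687

MK = (0, 2, -7), MJ = (-2, 4, -14); a normal to α is MK × MJ = (0, 14, 4).
Using M: α has equation 14y + 4z = -38.
n·A − d = (0)·(5) + (14)·(-4) + (4)·(7) − (-38) = 10; |n| = √212.
Distance = |10| / √212 = 10/√212 ≈ 0.687.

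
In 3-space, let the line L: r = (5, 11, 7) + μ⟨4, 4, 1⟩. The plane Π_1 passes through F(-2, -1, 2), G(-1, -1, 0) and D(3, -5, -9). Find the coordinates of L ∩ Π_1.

FG = (1, 0, -2), FD = (5, -4, -11); a normal to Π_1 is FG × FD = (-8, 1, -4).
Using F: Π_1 has equation -8x + y - 4z = 7.
Substitute r = (5, 11, 7) + t(4, 4, 1) into the plane: -57 + (-32)t = 7, so t = -2.
Intersection: (5, 11, 7) + (-2)·(4, 4, 1) = (-3, 3, 5).

(-3, 3, 5)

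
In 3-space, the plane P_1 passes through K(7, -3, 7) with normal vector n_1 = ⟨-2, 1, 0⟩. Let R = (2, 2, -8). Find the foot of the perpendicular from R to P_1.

P_1: n_1·r = n_1·K gives -2x + y = -17.
Foot = R − λn with λ = (n·R − d)/|n|² = (-2 − (-17))/5 = 3.
Foot = (2, 2, -8) − 3·(-2, 1, 0) = (8, -1, -8).

(8, -1, -8)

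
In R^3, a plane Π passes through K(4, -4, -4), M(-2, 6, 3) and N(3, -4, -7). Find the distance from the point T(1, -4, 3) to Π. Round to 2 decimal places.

3.97

KM = (-6, 10, 7), KN = (-1, 0, -3); a normal to Π is KM × KN = (-30, -25, 10).
Using K: Π has equation -30x - 25y + 10z = -60.
n·T − d = (-30)·(1) + (-25)·(-4) + (10)·(3) − (-60) = 160; |n| = √1625.
Distance = |160| / √1625 = 160/√1625 ≈ 3.97.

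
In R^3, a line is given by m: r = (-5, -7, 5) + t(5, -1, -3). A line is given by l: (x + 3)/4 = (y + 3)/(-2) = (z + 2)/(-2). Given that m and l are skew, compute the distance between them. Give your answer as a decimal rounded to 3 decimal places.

3.474

l has direction (4, -2, -2) through (-3, -3, -2).
Common perpendicular direction n = (5, -1, -3) × (4, -2, -2) = (-4, -2, -6).
With w = (-3, -3, -2) − (-5, -7, 5) = (2, 4, -7), w · n = 26.
Distance = |w · n| / |n| = |26| / √56 ≈ 3.474.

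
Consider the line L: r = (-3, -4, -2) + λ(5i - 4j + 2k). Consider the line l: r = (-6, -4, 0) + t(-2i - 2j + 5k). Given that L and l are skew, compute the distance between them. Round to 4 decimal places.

Common perpendicular direction n = (5, -4, 2) × (-2, -2, 5) = (-16, -29, -18).
With w = (-6, -4, 0) − (-3, -4, -2) = (-3, 0, 2), w · n = 12.
Distance = |w · n| / |n| = |12| / √1421 ≈ 0.3183.

0.3183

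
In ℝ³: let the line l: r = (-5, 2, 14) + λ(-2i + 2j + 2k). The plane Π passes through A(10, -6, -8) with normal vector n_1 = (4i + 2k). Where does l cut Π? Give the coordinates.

Π: n_1·r = n_1·A gives 4x + 2z = 24.
Substitute r = (-5, 2, 14) + t(-2, 2, 2) into the plane: 8 + (-4)t = 24, so t = -4.
Intersection: (-5, 2, 14) + (-4)·(-2, 2, 2) = (3, -6, 6).

(3, -6, 6)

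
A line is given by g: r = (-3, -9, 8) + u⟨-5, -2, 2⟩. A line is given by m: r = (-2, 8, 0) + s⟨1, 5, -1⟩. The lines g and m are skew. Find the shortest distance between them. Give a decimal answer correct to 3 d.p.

5.095

Common perpendicular direction n = (-5, -2, 2) × (1, 5, -1) = (-8, -3, -23).
With w = (-2, 8, 0) − (-3, -9, 8) = (1, 17, -8), w · n = 125.
Distance = |w · n| / |n| = |125| / √602 ≈ 5.095.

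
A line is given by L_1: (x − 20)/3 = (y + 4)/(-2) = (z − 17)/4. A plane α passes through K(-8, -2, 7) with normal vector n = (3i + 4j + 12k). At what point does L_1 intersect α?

(8, 4, 1)

L_1 has direction (3, -2, 4) through (20, -4, 17).
α: n·r = n·K gives 3x + 4y + 12z = 52.
Substitute r = (20, -4, 17) + t(3, -2, 4) into the plane: 248 + 49t = 52, so t = -4.
Intersection: (20, -4, 17) + (-4)·(3, -2, 4) = (8, 4, 1).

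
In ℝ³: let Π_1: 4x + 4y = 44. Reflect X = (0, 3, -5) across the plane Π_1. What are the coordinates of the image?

λ = (n·X − d)/|n|² = (12 − 44)/32 = -1.
Reflection = X − 2λn = (0, 3, -5) − (-2)·(4, 4, 0) = (8, 11, -5).

(8, 11, -5)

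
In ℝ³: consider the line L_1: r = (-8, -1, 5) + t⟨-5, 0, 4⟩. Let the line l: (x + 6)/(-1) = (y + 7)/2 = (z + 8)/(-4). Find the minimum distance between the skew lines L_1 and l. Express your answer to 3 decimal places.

l has direction (-1, 2, -4) through (-6, -7, -8).
Common perpendicular direction n = (-5, 0, 4) × (-1, 2, -4) = (-8, -24, -10).
With w = (-6, -7, -8) − (-8, -1, 5) = (2, -6, -13), w · n = 258.
Distance = |w · n| / |n| = |258| / √740 ≈ 9.484.

9.484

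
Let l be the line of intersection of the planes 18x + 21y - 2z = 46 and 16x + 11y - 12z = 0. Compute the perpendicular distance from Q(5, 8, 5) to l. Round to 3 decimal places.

Direction of l: (18, 21, -2) × (16, 11, -12) = (-230, 184, -138).
A point on l: solving the two plane equations with x = -2 gives (-2, 4, 1).
Taking (-2, 4, 1) on l with direction v = (-230, 184, -138): w = Q − (-2, 4, 1) = (7, 4, 4), and w × v = (-1288, 46, 2208).
Distance = |w × v| / |v| = √6536324 / √105800 ≈ 7.860.

7.860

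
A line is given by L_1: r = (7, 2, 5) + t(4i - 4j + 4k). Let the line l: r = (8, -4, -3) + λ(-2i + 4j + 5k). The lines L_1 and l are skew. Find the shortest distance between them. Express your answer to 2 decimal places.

Common perpendicular direction n = (4, -4, 4) × (-2, 4, 5) = (-36, -28, 8).
With w = (8, -4, -3) − (7, 2, 5) = (1, -6, -8), w · n = 68.
Distance = |w · n| / |n| = |68| / √2144 ≈ 1.47.

1.47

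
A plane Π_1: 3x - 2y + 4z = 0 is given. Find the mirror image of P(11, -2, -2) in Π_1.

λ = (n·P − d)/|n|² = (29 − 0)/29 = 1.
Reflection = P − 2λn = (11, -2, -2) − 2·(3, -2, 4) = (5, 2, -10).

(5, 2, -10)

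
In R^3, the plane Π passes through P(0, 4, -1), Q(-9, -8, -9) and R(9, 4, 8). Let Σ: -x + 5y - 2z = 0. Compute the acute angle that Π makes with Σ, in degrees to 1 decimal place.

85.7

PQ = (-9, -12, -8), PR = (9, 0, 9); a normal to Π is PQ × PR = (-108, 9, 108).
Using P: Π has equation -108x + 9y + 108z = -72.
cos θ = |n₁·n₂| / (|n₁||n₂|) = |-63| / (√23409 · √30).
θ = arccos(0.07518) ≈ 85.7°.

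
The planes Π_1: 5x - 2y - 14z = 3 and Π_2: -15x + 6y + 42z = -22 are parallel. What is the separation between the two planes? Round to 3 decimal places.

0.289

Rescale Π_2 by 1/(-3): 5x - 2y - 14z = 22/3. Then distance = |3 − (22/3)| / √225 ≈ 0.289.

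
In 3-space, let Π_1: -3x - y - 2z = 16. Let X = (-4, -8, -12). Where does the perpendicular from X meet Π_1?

(2, -6, -8)

Foot = X − λn with λ = (n·X − d)/|n|² = (44 − 16)/14 = 2.
Foot = (-4, -8, -12) − 2·(-3, -1, -2) = (2, -6, -8).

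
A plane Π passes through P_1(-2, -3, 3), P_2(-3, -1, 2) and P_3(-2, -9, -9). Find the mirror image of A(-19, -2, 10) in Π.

(11, 10, 4)

P_1P_2 = (-1, 2, -1), P_1P_3 = (0, -6, -12); a normal to Π is P_1P_2 × P_1P_3 = (-30, -12, 6).
Using P_1: Π has equation -30x - 12y + 6z = 114.
λ = (n·A − d)/|n|² = (654 − 114)/1080 = 1/2.
Reflection = A − 2λn = (-19, -2, 10) − 1·(-30, -12, 6) = (11, 10, 4).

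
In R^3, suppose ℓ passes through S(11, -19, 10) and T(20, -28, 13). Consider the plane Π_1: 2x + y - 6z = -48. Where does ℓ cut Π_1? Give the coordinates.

A direction vector for ℓ is T − S = (9, -9, 3).
Substitute r = (11, -19, 10) + t(9, -9, 3) into the plane: -57 + (-9)t = -48, so t = -1.
Intersection: (11, -19, 10) + (-1)·(9, -9, 3) = (2, -10, 7).

(2, -10, 7)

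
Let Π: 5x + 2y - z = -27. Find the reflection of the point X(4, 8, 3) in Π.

(-16, 0, 7)

λ = (n·X − d)/|n|² = (33 − (-27))/30 = 2.
Reflection = X − 2λn = (4, 8, 3) − 4·(5, 2, -1) = (-16, 0, 7).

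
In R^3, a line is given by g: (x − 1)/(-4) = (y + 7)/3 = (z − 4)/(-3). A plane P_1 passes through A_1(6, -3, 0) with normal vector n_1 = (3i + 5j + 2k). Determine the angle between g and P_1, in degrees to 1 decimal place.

4.8

g has direction (-4, 3, -3) through (1, -7, 4).
P_1: n_1·r = n_1·A_1 gives 3x + 5y + 2z = 3.
sin θ = |n·v| / (|n||v|) = |-3| / (√38 · √34) = 0.08346.
θ ≈ 4.8°.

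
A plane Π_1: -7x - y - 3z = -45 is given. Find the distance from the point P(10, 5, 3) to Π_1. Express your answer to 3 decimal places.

n·P − d = (-7)·(10) + (-1)·(5) + (-3)·(3) − (-45) = -39; |n| = √59.
Distance = |-39| / √59 = 39/√59 ≈ 5.077.

5.077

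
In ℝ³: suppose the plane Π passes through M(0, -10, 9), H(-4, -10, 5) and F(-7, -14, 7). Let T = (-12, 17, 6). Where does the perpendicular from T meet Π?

MH = (-4, 0, -4), MF = (-7, -4, -2); a normal to Π is MH × MF = (-16, 20, 16).
Using M: Π has equation -16x + 20y + 16z = -56.
Foot = T − λn with λ = (n·T − d)/|n|² = (628 − (-56))/912 = 3/4.
Foot = (-12, 17, 6) − (3/4)·(-16, 20, 16) = (0, 2, -6).

(0, 2, -6)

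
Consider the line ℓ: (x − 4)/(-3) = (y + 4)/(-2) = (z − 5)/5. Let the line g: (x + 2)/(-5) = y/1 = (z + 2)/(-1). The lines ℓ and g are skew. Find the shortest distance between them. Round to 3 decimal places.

ℓ has direction (-3, -2, 5) through (4, -4, 5).
g has direction (-5, 1, -1) through (-2, 0, -2).
Common perpendicular direction n = (-3, -2, 5) × (-5, 1, -1) = (-3, -28, -13).
With w = (-2, 0, -2) − (4, -4, 5) = (-6, 4, -7), w · n = -3.
Distance = |w · n| / |n| = |-3| / √962 ≈ 0.097.

0.097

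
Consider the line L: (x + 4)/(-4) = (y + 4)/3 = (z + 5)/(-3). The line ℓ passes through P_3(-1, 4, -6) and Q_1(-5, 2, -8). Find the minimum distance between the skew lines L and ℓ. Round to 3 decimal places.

L has direction (-4, 3, -3) through (-4, -4, -5).
A direction vector for ℓ is Q_1 − P_3 = (-4, -2, -2).
Common perpendicular direction n = (-4, 3, -3) × (-4, -2, -2) = (-12, 4, 20).
With w = (-1, 4, -6) − (-4, -4, -5) = (3, 8, -1), w · n = -24.
Distance = |w · n| / |n| = |-24| / √560 ≈ 1.014.

1.014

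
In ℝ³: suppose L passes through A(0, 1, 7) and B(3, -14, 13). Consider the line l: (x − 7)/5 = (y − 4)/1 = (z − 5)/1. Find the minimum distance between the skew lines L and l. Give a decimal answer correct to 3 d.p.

2.607

A direction vector for L is B − A = (3, -15, 6).
l has direction (5, 1, 1) through (7, 4, 5).
Common perpendicular direction n = (3, -15, 6) × (5, 1, 1) = (-21, 27, 78).
With w = (7, 4, 5) − (0, 1, 7) = (7, 3, -2), w · n = -222.
Distance = |w · n| / |n| = |-222| / √7254 ≈ 2.607.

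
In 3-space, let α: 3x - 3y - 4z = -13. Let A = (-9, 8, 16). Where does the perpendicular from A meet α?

Foot = A − λn with λ = (n·A − d)/|n|² = (-115 − (-13))/34 = -3.
Foot = (-9, 8, 16) − (-3)·(3, -3, -4) = (0, -1, 4).

(0, -1, 4)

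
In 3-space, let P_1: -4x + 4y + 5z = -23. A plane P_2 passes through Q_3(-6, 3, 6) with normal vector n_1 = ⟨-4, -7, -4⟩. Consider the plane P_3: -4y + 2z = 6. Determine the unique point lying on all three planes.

(6, -1, 1)

P_2: n_1·r = n_1·Q_3 gives -4x - 7y - 4z = -21.
Solving the 3×3 linear system -4x + 4y + 5z = -23, -4x - 7y - 4z = -21, -4y + 2z = 6 (e.g. by elimination or Cramer's rule, determinant = 232) gives (6, -1, 1).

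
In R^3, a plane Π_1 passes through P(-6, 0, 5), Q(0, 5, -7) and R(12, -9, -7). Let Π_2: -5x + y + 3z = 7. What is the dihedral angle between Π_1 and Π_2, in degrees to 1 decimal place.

80.3

PQ = (6, 5, -12), PR = (18, -9, -12); a normal to Π_1 is PQ × PR = (-168, -144, -144).
Using P: Π_1 has equation -168x - 144y - 144z = 288.
cos θ = |n₁·n₂| / (|n₁||n₂|) = |264| / (√69696 · √35).
θ = arccos(0.16903) ≈ 80.3°.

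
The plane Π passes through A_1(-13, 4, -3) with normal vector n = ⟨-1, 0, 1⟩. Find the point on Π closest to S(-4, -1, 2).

Π: n·r = n·A_1 gives -x + z = 10.
Foot = S − λn with λ = (n·S − d)/|n|² = (6 − 10)/2 = -2.
Foot = (-4, -1, 2) − (-2)·(-1, 0, 1) = (-6, -1, 4).

(-6, -1, 4)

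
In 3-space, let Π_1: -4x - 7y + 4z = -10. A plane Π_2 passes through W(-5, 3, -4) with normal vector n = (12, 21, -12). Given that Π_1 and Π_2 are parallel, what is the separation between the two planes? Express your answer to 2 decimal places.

Π_2: n·r = n·W gives 12x + 21y - 12z = 51.
Rescale Π_2 by 1/(-3): -4x - 7y + 4z = -17. Then distance = |-10 − (-17)| / √81 ≈ 0.78.

0.78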